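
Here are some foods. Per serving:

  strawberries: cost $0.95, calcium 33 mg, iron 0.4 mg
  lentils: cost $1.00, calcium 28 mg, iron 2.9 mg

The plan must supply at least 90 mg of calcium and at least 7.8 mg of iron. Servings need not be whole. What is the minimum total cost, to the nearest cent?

This is a tiny linear program; its minimum lies at a vertex of the feasible set. List the vertices and price them.
strawberries only: max(90/33, 7.8/0.4) = 19.5 servings → $18.52.
lentils only: max(90/28, 7.8/2.9) = 3.214 servings → $3.21.
strawberries + lentils with both tight: 0.5041 servings and 2.62 servings → $3.10.
So the least-cost plan costs $3.10.

$3.10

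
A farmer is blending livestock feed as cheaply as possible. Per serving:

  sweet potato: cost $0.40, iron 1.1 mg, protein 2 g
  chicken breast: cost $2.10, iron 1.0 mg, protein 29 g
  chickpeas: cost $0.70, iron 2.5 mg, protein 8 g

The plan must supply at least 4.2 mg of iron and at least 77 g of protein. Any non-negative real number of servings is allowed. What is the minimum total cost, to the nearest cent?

$5.66

Two binding constraints pin down two serving amounts, so the optimal mix uses at most two foods. The candidates are each food alone (scaled to the tighter of iron/protein) and each pair with both constraints tight.
sweet potato only: max(4.2/1.1, 77/2) = 38.5 servings → $15.40.
chicken breast only: max(4.2/1.0, 77/29) = 4.2 servings → $8.82.
chickpeas only: max(4.2/2.5, 77/8) = 9.625 servings → $6.74.
sweet potato + chicken breast with both tight: 1.498 servings and 2.552 servings → $5.96.
sweet potato + chickpeas: intersection lies outside the first quadrant.
chicken breast + chickpeas with both tight: 2.464 servings and 0.6946 servings → $5.66.
The minimum over all feasible corners is $5.66.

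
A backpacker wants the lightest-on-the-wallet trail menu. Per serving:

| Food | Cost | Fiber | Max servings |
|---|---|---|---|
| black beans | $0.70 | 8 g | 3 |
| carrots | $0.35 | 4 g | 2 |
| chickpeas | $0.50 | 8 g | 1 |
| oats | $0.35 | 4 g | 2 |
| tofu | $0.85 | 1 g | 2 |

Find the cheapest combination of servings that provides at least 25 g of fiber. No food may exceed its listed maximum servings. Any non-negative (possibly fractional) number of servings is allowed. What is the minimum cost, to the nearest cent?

Cost per g of fiber: chickpeas $0.0625, black beans $0.0875, carrots $0.0875, oats $0.0875, tofu $0.8500.
Take 1 serving of chickpeas: +8.0 g fiber for $0.50 (total $0.50, still need 17.0 g).
Take 2.125 servings of black beans: +17.0 g fiber for $1.49 (total $1.99, still need 0.0 g).
Filling from the cheapest source first is optimal under one linear minimum: $1.99.

$1.99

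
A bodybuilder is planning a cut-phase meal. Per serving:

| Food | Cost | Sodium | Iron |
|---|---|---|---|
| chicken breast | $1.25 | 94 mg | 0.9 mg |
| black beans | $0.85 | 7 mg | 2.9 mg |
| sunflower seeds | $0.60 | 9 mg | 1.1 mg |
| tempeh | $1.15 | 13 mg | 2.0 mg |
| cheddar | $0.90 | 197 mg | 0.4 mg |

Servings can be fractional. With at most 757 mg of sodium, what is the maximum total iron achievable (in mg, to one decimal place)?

Iron per mg sodium: black beans 0.4143, tempeh 0.1538, sunflower seeds 0.1222, chicken breast 0.009574, cheddar 0.00203.
With no serving limits, spend the whole sodium allowance on black beans: 757 mg / 7 mg × 2.9 mg = 313.6 mg.

313.6 mg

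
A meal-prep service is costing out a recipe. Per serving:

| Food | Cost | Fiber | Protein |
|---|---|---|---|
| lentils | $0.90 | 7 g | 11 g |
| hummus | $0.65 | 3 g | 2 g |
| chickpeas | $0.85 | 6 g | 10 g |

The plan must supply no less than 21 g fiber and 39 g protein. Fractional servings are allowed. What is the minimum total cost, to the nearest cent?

For a min-cost LP with two ≥-constraints, a basic feasible solution has at most two positive variables.
lentils only: max(21/7, 39/11) = 3.545 servings → $3.19.
hummus only: max(21/3, 39/2) = 19.5 servings → $12.68.
chickpeas only: max(21/6, 39/10) = 3.9 servings → $3.31.
lentils + hummus with both targets exact would need a negative amount; discard.
lentils + chickpeas: the both-tight solution has a negative serving — not a feasible corner.
hummus + chickpeas: intersection lies outside the first quadrant.
The minimum over all feasible corners is $3.19.

$3.19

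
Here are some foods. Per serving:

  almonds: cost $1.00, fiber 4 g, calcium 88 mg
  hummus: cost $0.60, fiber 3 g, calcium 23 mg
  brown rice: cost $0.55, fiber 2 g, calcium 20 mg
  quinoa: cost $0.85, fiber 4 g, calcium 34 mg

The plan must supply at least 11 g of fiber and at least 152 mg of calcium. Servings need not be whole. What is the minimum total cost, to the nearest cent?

$2.44

Two binding constraints pin down two serving amounts, so the optimal mix uses at most two foods. The candidates are each food alone (scaled to the tighter of fiber/calcium) and each pair with both constraints tight.
almonds only: max(11/4, 152/88) = 2.75 servings → $2.75.
hummus only: max(11/3, 152/23) = 6.609 servings → $3.97.
brown rice only: max(11/2, 152/20) = 7.6 servings → $4.18.
quinoa only: max(11/4, 152/34) = 4.471 servings → $3.80.
almonds + hummus with both tight: 1.18 servings and 2.093 servings → $2.44.
almonds + brown rice with both tight: 0.875 servings and 3.75 servings → $2.94.
almonds + quinoa with both tight: 1.083 servings and 1.667 servings → $2.50.
hummus + brown rice with both targets exact would need a negative amount; discard.
hummus + quinoa: the both-tight solution has a negative serving — not a feasible corner.
brown rice + quinoa with both targets exact would need a negative amount; discard.
The minimum over all feasible corners is $2.44.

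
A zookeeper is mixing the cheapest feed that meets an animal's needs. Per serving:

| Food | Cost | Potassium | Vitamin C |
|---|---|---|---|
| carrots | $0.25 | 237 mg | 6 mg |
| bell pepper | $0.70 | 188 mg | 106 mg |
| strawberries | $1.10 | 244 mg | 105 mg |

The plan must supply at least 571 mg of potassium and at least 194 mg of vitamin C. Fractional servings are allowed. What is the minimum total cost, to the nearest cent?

Two binding constraints pin down two serving amounts, so the optimal mix uses at most two foods. The candidates are each food alone (scaled to the tighter of potassium/vitamin C) and each pair with both constraints tight.
carrots only: max(571/237, 194/6) = 32.33 servings → $8.08.
bell pepper only: max(571/188, 194/106) = 3.037 servings → $2.13.
strawberries only: max(571/244, 194/105) = 2.34 servings → $2.57.
carrots + bell pepper with both tight: 1.003 servings and 1.773 servings → $1.49.
carrots + strawberries with both tight: 0.5388 servings and 1.817 servings → $2.13.
bell pepper + strawberries with both targets exact would need a negative amount; discard.
Cheapest feasible corner: $1.49.

$1.49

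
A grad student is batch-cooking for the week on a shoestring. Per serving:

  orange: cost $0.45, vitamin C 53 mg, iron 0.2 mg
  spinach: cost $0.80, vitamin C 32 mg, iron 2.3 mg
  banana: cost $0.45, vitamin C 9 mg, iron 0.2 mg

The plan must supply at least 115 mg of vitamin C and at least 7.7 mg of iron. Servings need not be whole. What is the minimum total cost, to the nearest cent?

$2.74

orange only: max(115/53, 7.7/0.2) = 38.5 servings → $17.32.
spinach only: max(115/32, 7.7/2.3) = 3.594 servings → $2.88.
banana only: max(115/9, 7.7/0.2) = 38.5 servings → $17.32.
orange + spinach with both tight: 0.1567 servings and 3.334 servings → $2.74.
orange + banana: the both-tight solution has a negative serving — not a feasible corner.
spinach + banana with both tight: 3.238 servings and 1.266 servings → $3.16.
Cheapest feasible corner: $2.74.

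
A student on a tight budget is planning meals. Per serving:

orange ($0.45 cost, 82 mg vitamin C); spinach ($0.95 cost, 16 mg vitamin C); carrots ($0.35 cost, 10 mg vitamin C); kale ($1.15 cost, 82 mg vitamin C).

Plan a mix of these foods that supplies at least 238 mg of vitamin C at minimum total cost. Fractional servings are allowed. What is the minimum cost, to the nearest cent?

$1.31

Cost per mg of vitamin C: orange $0.0055, kale $0.0140, carrots $0.0350, spinach $0.0594.
With no serving limits, use only orange: 238 mg / 82 mg = 2.902 servings × $0.45 = $1.31.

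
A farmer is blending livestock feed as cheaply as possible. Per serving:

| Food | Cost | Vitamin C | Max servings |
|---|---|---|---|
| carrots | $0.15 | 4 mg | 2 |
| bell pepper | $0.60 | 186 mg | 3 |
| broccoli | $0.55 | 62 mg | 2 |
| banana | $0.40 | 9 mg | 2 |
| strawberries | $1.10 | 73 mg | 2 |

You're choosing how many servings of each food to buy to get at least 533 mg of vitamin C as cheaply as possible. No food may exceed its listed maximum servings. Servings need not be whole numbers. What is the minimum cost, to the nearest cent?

Cost per mg of vitamin C: bell pepper $0.0032, broccoli $0.0089, strawberries $0.0151, carrots $0.0375, banana $0.0444.
Take 2.866 servings of bell pepper: +533.0 mg vitamin C for $1.72 (total $1.72, still need 0.0 mg).
Filling from the cheapest source first is optimal under one linear minimum: $1.72.

$1.72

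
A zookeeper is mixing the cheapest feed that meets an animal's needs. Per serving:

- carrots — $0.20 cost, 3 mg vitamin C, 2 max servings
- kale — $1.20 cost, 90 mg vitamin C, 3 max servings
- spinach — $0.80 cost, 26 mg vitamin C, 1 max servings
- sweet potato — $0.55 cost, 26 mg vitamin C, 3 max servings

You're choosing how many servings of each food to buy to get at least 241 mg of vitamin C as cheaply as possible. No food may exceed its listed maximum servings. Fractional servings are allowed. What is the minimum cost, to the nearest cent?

$3.21

Cost per mg of vitamin C: kale $0.0133, sweet potato $0.0212, spinach $0.0308, carrots $0.0667.
Take 2.678 servings of kale: +241.0 mg vitamin C for $3.21 (total $3.21, still need 0.0 mg).
Filling from the cheapest source first is optimal under one linear minimum: $3.21.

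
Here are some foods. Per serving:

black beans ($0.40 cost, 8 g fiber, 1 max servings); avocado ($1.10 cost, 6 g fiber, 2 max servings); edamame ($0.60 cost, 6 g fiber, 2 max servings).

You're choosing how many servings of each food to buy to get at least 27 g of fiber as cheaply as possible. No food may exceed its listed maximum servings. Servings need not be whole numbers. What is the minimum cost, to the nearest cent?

Cost per g of fiber: black beans $0.0500, edamame $0.1000, avocado $0.1833.
Take 1 serving of black beans: +8.0 g fiber for $0.40 (total $0.40, still need 19.0 g).
Take 2 servings of edamame: +12.0 g fiber for $1.20 (total $1.60, still need 7.0 g).
Take 1.167 servings of avocado: +7.0 g fiber for $1.28 (total $2.88, still need 0.0 g).
Filling from the cheapest source first is optimal under one linear minimum: $2.88.

$2.88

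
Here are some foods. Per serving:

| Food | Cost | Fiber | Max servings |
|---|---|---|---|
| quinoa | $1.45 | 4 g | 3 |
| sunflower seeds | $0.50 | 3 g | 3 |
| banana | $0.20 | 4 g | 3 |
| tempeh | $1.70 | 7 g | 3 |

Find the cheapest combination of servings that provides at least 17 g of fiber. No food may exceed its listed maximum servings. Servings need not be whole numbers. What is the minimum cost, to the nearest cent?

$1.43

Cost per g of fiber: banana $0.0500, sunflower seeds $0.1667, tempeh $0.2429, quinoa $0.3625.
Take 3 servings of banana: +12.0 g fiber for $0.60 (total $0.60, still need 5.0 g).
Take 1.667 servings of sunflower seeds: +5.0 g fiber for $0.83 (total $1.43, still need 0.0 g).
Filling from the cheapest source first is optimal under one linear minimum: $1.43.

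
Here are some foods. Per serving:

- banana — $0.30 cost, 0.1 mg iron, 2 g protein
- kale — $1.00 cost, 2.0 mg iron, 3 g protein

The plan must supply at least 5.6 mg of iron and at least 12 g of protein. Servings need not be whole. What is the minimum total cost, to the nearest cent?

For a min-cost LP with two ≥-constraints, a basic feasible solution has at most two positive variables.
banana only: max(5.6/0.1, 12/2) = 56 servings → $16.80.
kale only: max(5.6/2.0, 12/3) = 4 servings → $4.00.
banana + kale with both tight: 1.946 servings and 2.703 servings → $3.29.
Cheapest feasible corner: $3.29.

$3.29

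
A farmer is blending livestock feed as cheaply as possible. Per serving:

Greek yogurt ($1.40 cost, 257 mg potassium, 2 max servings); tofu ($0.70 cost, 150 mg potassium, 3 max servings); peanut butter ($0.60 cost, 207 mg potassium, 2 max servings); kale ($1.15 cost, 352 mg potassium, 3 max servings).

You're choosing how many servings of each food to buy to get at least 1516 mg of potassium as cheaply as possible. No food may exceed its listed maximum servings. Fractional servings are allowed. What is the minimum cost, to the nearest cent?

$4.86

Cost per mg of potassium: peanut butter $0.0029, kale $0.0033, tofu $0.0047, Greek yogurt $0.0054.
Take 2 servings of peanut butter: +414.0 mg potassium for $1.20 (total $1.20, still need 1102.0 mg).
Take 3 servings of kale: +1056.0 mg potassium for $3.45 (total $4.65, still need 46.0 mg).
Take 0.3067 servings of tofu: +46.0 mg potassium for $0.21 (total $4.86, still need 0.0 mg).
Filling from the cheapest source first is optimal under one linear minimum: $4.86.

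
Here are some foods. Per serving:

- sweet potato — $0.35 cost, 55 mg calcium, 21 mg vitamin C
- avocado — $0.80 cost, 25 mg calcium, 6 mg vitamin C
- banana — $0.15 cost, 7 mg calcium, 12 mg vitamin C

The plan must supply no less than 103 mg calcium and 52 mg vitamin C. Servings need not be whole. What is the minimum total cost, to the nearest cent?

$0.80

An LP optimum is at a vertex; with two nutrient constraints at most two foods are used. Check each candidate.
sweet potato only: max(103/55, 52/21) = 2.476 servings → $0.87.
avocado only: max(103/25, 52/6) = 8.667 servings → $6.93.
banana only: max(103/7, 52/12) = 14.71 servings → $2.21.
sweet potato + avocado: intersection lies outside the first quadrant.
sweet potato + banana with both tight: 1.7 servings and 1.359 servings → $0.80.
avocado + banana with both tight: 3.38 servings and 2.643 servings → $3.10.
The minimum over all feasible corners is $0.80.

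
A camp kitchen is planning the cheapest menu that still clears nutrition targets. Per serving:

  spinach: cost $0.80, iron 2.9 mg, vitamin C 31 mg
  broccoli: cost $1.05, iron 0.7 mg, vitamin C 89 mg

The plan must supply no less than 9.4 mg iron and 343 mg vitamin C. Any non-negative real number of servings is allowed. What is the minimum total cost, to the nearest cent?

$5.14

Compare the cost at each extreme point of the feasible region.
spinach only: max(9.4/2.9, 343/31) = 11.06 servings → $8.85.
broccoli only: max(9.4/0.7, 343/89) = 13.43 servings → $14.10.
spinach + broccoli with both tight: 2.523 servings and 2.975 servings → $5.14.
So the least-cost plan costs $5.14.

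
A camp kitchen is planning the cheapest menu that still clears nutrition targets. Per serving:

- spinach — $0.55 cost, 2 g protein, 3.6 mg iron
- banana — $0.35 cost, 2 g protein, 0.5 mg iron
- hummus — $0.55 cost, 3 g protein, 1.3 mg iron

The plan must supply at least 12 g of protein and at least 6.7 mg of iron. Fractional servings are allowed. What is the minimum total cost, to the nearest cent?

$2.30

With two linear requirements the optimum uses one or two foods; enumerate the corners.
spinach only: max(12/2, 6.7/3.6) = 6 servings → $3.30.
banana only: max(12/2, 6.7/0.5) = 13.4 servings → $4.69.
hummus only: max(12/3, 6.7/1.3) = 5.154 servings → $2.83.
spinach + banana with both tight: 1.194 servings and 4.806 servings → $2.34.
spinach + hummus with both tight: 0.5488 servings and 3.634 servings → $2.30.
banana + hummus with both targets exact would need a negative amount; discard.
Cheapest feasible corner: $2.30.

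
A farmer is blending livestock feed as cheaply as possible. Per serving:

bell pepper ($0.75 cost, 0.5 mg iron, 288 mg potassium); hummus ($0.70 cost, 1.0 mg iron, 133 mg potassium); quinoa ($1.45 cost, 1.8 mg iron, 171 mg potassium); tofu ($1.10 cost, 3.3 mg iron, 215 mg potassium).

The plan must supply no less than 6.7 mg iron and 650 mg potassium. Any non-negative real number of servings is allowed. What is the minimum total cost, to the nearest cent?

A basic optimal solution has at most two foods positive. Try each food alone and each pair with both targets met exactly.
bell pepper only: max(6.7/0.5, 650/288) = 13.4 servings → $10.05.
hummus only: max(6.7/1.0, 650/133) = 6.7 servings → $4.69.
quinoa only: max(6.7/1.8, 650/171) = 3.801 servings → $5.51.
tofu only: max(6.7/3.3, 650/215) = 3.023 servings → $3.33.
bell pepper + hummus with both targets exact would need a negative amount; discard.
bell pepper + quinoa with both tight: 0.05613 servings and 3.707 servings → $5.42.
bell pepper + tofu with both tight: 0.8358 servings and 1.904 servings → $2.72.
hummus + quinoa with both tight: 0.3553 servings and 3.525 servings → $5.36.
hummus + tofu with both tight: 3.146 servings and 1.077 servings → $3.39.
quinoa + tofu with both targets exact would need a negative amount; discard.
So the least-cost plan costs $2.72.

$2.72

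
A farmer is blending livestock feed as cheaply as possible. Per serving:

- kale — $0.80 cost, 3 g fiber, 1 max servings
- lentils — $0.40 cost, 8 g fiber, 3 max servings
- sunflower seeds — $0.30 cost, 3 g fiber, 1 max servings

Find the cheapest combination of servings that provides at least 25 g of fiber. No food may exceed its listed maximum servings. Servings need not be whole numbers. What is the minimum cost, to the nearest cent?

Cost per g of fiber: lentils $0.0500, sunflower seeds $0.1000, kale $0.2667.
Take 3 servings of lentils: +24.0 g fiber for $1.20 (total $1.20, still need 1.0 g).
Take 0.3333 servings of sunflower seeds: +1.0 g fiber for $0.10 (total $1.30, still need 0.0 g).
Filling from the cheapest source first is optimal under one linear minimum: $1.30.

$1.30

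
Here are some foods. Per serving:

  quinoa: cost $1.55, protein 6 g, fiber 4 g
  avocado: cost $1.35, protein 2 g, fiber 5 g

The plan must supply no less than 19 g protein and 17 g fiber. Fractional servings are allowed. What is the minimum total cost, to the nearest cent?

At the optimum either one food covers both requirements or two foods hit both targets exactly; no other combination can be cheaper.
quinoa only: max(19/6, 17/4) = 4.25 servings → $6.59.
avocado only: max(19/2, 17/5) = 9.5 servings → $12.82.
quinoa + avocado with both tight: 2.773 servings and 1.182 servings → $5.89.
So the least-cost plan costs $5.89.

$5.89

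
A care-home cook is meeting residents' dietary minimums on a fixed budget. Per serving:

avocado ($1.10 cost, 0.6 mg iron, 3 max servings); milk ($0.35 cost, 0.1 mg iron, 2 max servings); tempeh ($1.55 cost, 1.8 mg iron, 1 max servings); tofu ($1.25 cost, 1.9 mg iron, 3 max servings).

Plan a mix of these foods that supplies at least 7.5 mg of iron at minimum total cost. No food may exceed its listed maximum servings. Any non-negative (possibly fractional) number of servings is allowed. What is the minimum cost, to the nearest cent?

Cost per mg of iron: tofu $0.6579, tempeh $0.8611, avocado $1.8333, milk $3.5000.
Take 3 servings of tofu: +5.7 mg iron for $3.75 (total $3.75, still need 1.8 mg).
Take 1 serving of tempeh: +1.8 mg iron for $1.55 (total $5.30, still need 0.0 mg).
Filling from the cheapest source first is optimal under one linear minimum: $5.30.

$5.30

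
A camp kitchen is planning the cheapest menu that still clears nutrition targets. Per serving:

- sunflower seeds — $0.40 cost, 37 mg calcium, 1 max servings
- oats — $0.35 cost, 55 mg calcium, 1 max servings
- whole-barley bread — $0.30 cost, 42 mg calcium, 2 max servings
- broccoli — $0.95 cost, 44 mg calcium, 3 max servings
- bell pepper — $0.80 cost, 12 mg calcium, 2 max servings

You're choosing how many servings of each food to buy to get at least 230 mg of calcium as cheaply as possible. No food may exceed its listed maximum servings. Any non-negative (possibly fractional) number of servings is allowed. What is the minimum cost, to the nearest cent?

$2.52

Cost per mg of calcium: oats $0.0064, whole-barley bread $0.0071, sunflower seeds $0.0108, broccoli $0.0216, bell pepper $0.0667.
Take 1 serving of oats: +55.0 mg calcium for $0.35 (total $0.35, still need 175.0 mg).
Take 2 servings of whole-barley bread: +84.0 mg calcium for $0.60 (total $0.95, still need 91.0 mg).
Take 1 serving of sunflower seeds: +37.0 mg calcium for $0.40 (total $1.35, still need 54.0 mg).
Take 1.227 servings of broccoli: +54.0 mg calcium for $1.17 (total $2.52, still need 0.0 mg).
Filling from the cheapest source first is optimal under one linear minimum: $2.52.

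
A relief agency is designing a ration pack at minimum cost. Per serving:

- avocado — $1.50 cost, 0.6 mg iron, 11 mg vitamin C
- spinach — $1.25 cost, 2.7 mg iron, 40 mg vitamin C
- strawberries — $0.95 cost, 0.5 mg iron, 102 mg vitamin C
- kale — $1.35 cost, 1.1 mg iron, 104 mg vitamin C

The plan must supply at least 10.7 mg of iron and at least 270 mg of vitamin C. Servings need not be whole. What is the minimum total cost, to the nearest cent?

A basic optimal solution has at most two foods positive. Try each food alone and each pair with both targets met exactly.
avocado only: max(10.7/0.6, 270/11) = 24.55 servings → $36.82.
spinach only: max(10.7/2.7, 270/40) = 6.75 servings → $8.44.
strawberries only: max(10.7/0.5, 270/102) = 21.4 servings → $20.33.
kale only: max(10.7/1.1, 270/104) = 9.727 servings → $13.13.
avocado + spinach: the both-tight solution has a negative serving — not a feasible corner.
avocado + strawberries with both tight: 17.17 servings and 0.7953 servings → $26.51.
avocado + kale with both tight: 16.22 servings and 0.8807 servings → $25.52.
spinach + strawberries with both tight: 3.745 servings and 1.179 servings → $5.80.
spinach + kale with both tight: 3.445 servings and 1.271 servings → $6.02.
strawberries + kale: the both-tight solution has a negative serving — not a feasible corner.
Cheapest feasible corner: $5.80.

$5.80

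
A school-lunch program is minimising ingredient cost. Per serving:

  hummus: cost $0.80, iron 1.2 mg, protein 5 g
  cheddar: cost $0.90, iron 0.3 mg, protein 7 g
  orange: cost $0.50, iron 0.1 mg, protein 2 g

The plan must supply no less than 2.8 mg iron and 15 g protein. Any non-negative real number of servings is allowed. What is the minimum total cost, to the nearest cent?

hummus only: max(2.8/1.2, 15/5) = 3 servings → $2.40.
cheddar only: max(2.8/0.3, 15/7) = 9.333 servings → $8.40.
orange only: max(2.8/0.1, 15/2) = 28 servings → $14.00.
hummus + cheddar with both tight: 2.188 servings and 0.5797 servings → $2.27.
hummus + orange with both tight: 2.158 servings and 2.105 servings → $2.78.
cheddar + orange with both targets exact would need a negative amount; discard.
Cheapest feasible corner: $2.27.

$2.27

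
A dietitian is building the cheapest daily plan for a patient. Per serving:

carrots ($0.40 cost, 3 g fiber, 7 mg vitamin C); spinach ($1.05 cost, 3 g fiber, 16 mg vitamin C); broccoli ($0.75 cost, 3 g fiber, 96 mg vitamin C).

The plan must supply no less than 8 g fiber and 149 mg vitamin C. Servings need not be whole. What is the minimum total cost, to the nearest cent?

carrots only: max(8/3, 149/7) = 21.29 servings → $8.51.
spinach only: max(8/3, 149/16) = 9.312 servings → $9.78.
broccoli only: max(8/3, 149/96) = 2.667 servings → $2.00.
carrots + spinach: intersection lies outside the first quadrant.
carrots + broccoli with both tight: 1.202 servings and 1.464 servings → $1.58.
spinach + broccoli with both tight: 1.337 servings and 1.329 servings → $2.40.
So the least-cost plan costs $1.58.

$1.58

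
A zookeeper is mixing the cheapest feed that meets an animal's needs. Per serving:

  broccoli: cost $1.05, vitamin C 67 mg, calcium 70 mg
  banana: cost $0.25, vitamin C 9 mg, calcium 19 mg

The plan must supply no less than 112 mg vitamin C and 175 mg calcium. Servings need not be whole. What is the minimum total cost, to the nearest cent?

With two linear requirements the optimum uses one or two foods; enumerate the corners.
broccoli only: max(112/67, 175/70) = 2.5 servings → $2.62.
banana only: max(112/9, 175/19) = 12.44 servings → $3.11.
broccoli + banana with both tight: 0.86 servings and 6.042 servings → $2.41.
The minimum over all feasible corners is $2.41.

$2.41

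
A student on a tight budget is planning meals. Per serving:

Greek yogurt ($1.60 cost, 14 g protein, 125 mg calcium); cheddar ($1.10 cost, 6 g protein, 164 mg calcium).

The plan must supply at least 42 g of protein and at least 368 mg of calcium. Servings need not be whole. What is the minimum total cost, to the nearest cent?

Greek yogurt only: max(42/14, 368/125) = 3 servings → $4.80.
cheddar only: max(42/6, 368/164) = 7 servings → $7.70.
Greek yogurt + cheddar with both targets exact would need a negative amount; discard.
Cheapest feasible corner: $4.80.

$4.80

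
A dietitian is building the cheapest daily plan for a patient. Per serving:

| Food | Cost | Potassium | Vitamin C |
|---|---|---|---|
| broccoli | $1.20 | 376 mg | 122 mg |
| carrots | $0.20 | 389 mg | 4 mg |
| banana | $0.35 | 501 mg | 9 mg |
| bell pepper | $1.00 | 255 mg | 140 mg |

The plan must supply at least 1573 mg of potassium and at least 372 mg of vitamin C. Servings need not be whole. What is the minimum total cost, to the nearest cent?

broccoli only: max(1573/376, 372/122) = 4.184 servings → $5.02.
carrots only: max(1573/389, 372/4) = 93 servings → $18.60.
banana only: max(1573/501, 372/9) = 41.33 servings → $14.47.
bell pepper only: max(1573/255, 372/140) = 6.169 servings → $6.17.
broccoli + carrots with both tight: 3.012 servings and 1.132 servings → $3.84.
broccoli + banana with both tight: 2.983 servings and 0.9012 servings → $3.89.
broccoli + bell pepper with both targets exact would need a negative amount; discard.
carrots + banana with both targets exact would need a negative amount; discard.
carrots + bell pepper with both tight: 2.346 servings and 2.59 servings → $3.06.
banana + bell pepper with both tight: 1.848 servings and 2.538 servings → $3.19.
The minimum over all feasible corners is $3.06.

$3.06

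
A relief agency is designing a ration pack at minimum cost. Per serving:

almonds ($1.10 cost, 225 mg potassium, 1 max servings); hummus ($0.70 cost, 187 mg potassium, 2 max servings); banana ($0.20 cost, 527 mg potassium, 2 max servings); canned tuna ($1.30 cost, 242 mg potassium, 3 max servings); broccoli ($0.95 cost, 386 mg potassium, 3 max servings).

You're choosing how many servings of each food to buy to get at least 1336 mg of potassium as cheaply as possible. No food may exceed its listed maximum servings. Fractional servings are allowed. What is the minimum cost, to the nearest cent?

Cost per mg of potassium: banana $0.0004, broccoli $0.0025, hummus $0.0037, almonds $0.0049, canned tuna $0.0054.
Take 2 servings of banana: +1054.0 mg potassium for $0.40 (total $0.40, still need 282.0 mg).
Take 0.7306 servings of broccoli: +282.0 mg potassium for $0.69 (total $1.09, still need 0.0 mg).
Greedy by cheapest-per-mg is optimal for a single linear constraint, so the minimum cost is $1.09.

$1.09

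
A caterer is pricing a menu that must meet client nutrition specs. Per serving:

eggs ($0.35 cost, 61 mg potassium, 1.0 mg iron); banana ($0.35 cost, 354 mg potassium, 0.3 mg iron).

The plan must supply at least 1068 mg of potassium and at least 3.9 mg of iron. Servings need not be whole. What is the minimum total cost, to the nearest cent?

Check every corner: each single food scaled to meet both minima, and each pair solved so both constraints bind.
eggs only: max(1068/61, 3.9/1.0) = 17.51 servings → $6.13.
banana only: max(1068/354, 3.9/0.3) = 13 servings → $4.55.
eggs + banana with both tight: 3.158 servings and 2.473 servings → $1.97.
The minimum over all feasible corners is $1.97.

$1.97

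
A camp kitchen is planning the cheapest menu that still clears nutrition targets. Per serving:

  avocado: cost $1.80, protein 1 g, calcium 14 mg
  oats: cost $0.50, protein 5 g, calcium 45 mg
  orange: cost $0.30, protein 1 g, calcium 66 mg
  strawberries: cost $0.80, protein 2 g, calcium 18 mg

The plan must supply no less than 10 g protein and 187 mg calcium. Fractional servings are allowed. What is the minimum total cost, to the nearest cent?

A basic optimal solution has at most two foods positive. Try each food alone and each pair with both targets met exactly.
avocado only: max(10/1, 187/14) = 13.36 servings → $24.04.
oats only: max(10/5, 187/45) = 4.156 servings → $2.08.
orange only: max(10/1, 187/66) = 10 servings → $3.00.
strawberries only: max(10/2, 187/18) = 10.39 servings → $8.31.
avocado + oats: the both-tight solution has a negative serving — not a feasible corner.
avocado + orange with both tight: 9.096 servings and 0.9038 servings → $16.64.
avocado + strawberries: the both-tight solution has a negative serving — not a feasible corner.
oats + orange with both tight: 1.66 servings and 1.702 servings → $1.34.
oats + strawberries (both tight): parallel constraints — no distinct corner.
orange + strawberries with both tight: 1.702 servings and 4.149 servings → $3.83.
The minimum over all feasible corners is $1.34.

$1.34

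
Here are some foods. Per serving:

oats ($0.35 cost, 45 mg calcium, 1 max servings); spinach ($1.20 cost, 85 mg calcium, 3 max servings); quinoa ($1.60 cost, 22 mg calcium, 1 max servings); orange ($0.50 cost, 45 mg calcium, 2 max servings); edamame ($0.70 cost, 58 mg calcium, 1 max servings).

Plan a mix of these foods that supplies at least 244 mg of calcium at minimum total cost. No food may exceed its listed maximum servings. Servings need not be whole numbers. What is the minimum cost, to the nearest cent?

$2.77

Cost per mg of calcium: oats $0.0078, orange $0.0111, edamame $0.0121, spinach $0.0141, quinoa $0.0727.
Take 1 serving of oats: +45.0 mg calcium for $0.35 (total $0.35, still need 199.0 mg).
Take 2 servings of orange: +90.0 mg calcium for $1.00 (total $1.35, still need 109.0 mg).
Take 1 serving of edamame: +58.0 mg calcium for $0.70 (total $2.05, still need 51.0 mg).
Take 0.6 servings of spinach: +51.0 mg calcium for $0.72 (total $2.77, still need 0.0 mg).
Filling from the cheapest source first is optimal under one linear minimum: $2.77.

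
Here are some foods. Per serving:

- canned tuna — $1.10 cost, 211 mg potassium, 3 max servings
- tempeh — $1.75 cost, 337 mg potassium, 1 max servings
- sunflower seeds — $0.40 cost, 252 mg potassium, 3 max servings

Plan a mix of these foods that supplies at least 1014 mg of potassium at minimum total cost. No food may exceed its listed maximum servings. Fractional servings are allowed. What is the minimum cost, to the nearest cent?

Cost per mg of potassium: sunflower seeds $0.0016, tempeh $0.0052, canned tuna $0.0052.
Take 3 servings of sunflower seeds: +756.0 mg potassium for $1.20 (total $1.20, still need 258.0 mg).
Take 0.7656 servings of tempeh: +258.0 mg potassium for $1.34 (total $2.54, still need 0.0 mg).
Filling from the cheapest source first is optimal under one linear minimum: $2.54.

$2.54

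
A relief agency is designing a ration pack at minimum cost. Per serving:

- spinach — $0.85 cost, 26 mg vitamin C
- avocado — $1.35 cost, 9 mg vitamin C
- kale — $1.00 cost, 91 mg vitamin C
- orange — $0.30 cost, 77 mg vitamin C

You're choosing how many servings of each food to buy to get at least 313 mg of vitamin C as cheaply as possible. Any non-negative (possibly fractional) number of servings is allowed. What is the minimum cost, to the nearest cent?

$1.22

Cost per mg of vitamin C: orange $0.0039, kale $0.0110, spinach $0.0327, avocado $0.1500.
With no serving limits, use only orange: 313 mg / 77 mg = 4.065 servings × $0.30 = $1.22.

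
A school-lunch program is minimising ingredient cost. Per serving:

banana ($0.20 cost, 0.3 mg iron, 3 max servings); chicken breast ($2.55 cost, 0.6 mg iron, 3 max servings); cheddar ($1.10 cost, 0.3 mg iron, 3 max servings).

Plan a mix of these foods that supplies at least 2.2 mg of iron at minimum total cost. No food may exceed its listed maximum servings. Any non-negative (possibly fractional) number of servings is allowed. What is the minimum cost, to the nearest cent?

$5.60

Cost per mg of iron: banana $0.6667, cheddar $3.6667, chicken breast $4.2500.
Take 3 servings of banana: +0.9 mg iron for $0.60 (total $0.60, still need 1.3 mg).
Take 3 servings of cheddar: +0.9 mg iron for $3.30 (total $3.90, still need 0.4 mg).
Take 0.6667 servings of chicken breast: +0.4 mg iron for $1.70 (total $5.60, still need 0.0 mg).
Filling from the cheapest source first is optimal under one linear minimum: $5.60.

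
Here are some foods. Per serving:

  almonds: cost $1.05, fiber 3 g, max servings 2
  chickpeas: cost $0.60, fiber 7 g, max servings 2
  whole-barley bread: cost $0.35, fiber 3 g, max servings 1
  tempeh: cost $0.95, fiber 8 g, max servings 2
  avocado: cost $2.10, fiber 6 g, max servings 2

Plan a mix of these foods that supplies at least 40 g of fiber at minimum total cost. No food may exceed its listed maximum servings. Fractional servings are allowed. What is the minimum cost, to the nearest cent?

Cost per g of fiber: chickpeas $0.0857, whole-barley bread $0.1167, tempeh $0.1187, almonds $0.3500, avocado $0.3500.
Take 2 servings of chickpeas: +14.0 g fiber for $1.20 (total $1.20, still need 26.0 g).
Take 1 serving of whole-barley bread: +3.0 g fiber for $0.35 (total $1.55, still need 23.0 g).
Take 2 servings of tempeh: +16.0 g fiber for $1.90 (total $3.45, still need 7.0 g).
Take 2 servings of almonds: +6.0 g fiber for $2.10 (total $5.55, still need 1.0 g).
Take 0.1667 servings of avocado: +1.0 g fiber for $0.35 (total $5.90, still need 0.0 g).
Filling from the cheapest source first is optimal under one linear minimum: $5.90.

$5.90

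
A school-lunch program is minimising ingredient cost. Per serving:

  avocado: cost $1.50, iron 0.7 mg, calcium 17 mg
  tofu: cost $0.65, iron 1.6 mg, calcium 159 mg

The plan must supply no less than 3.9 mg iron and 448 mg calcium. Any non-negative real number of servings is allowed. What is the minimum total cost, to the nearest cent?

$1.83

For a min-cost LP with two ≥-constraints, a basic feasible solution has at most two positive variables.
avocado only: max(3.9/0.7, 448/17) = 26.35 servings → $39.53.
tofu only: max(3.9/1.6, 448/159) = 2.818 servings → $1.83.
avocado + tofu with both targets exact would need a negative amount; discard.
The minimum over all feasible corners is $1.83.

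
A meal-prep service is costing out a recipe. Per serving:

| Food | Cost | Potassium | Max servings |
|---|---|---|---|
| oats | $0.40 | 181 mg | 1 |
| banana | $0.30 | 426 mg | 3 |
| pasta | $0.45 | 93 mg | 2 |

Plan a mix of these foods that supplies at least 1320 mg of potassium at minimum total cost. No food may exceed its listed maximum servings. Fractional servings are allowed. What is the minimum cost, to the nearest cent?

Cost per mg of potassium: banana $0.0007, oats $0.0022, pasta $0.0048.
Take 3 servings of banana: +1278.0 mg potassium for $0.90 (total $0.90, still need 42.0 mg).
Take 0.232 servings of oats: +42.0 mg potassium for $0.09 (total $0.99, still need 0.0 mg).
Greedy by cheapest-per-mg is optimal for a single linear constraint, so the minimum cost is $0.99.

$0.99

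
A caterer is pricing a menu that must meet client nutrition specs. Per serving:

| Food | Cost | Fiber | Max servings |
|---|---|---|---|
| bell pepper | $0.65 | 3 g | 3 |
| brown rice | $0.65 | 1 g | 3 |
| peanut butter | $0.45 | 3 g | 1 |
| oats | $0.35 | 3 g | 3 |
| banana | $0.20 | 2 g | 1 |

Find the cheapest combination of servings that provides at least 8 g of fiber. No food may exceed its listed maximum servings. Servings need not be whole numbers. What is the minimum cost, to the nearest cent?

$0.90

Cost per g of fiber: banana $0.1000, oats $0.1167, peanut butter $0.1500, bell pepper $0.2167, brown rice $0.6500.
Take 1 serving of banana: +2.0 g fiber for $0.20 (total $0.20, still need 6.0 g).
Take 2 servings of oats: +6.0 g fiber for $0.70 (total $0.90, still need 0.0 g).
Greedy by cheapest-per-g is optimal for a single linear constraint, so the minimum cost is $0.90.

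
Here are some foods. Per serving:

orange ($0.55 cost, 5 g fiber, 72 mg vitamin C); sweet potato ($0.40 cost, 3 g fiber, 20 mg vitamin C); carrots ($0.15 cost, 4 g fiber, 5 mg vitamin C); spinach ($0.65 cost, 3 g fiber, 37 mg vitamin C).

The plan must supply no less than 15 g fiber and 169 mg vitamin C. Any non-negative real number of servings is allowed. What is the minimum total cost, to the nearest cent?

For a min-cost LP with two ≥-constraints, a basic feasible solution has at most two positive variables.
orange only: max(15/5, 169/72) = 3 servings → $1.65.
sweet potato only: max(15/3, 169/20) = 8.45 servings → $3.38.
carrots only: max(15/4, 169/5) = 33.8 servings → $5.07.
spinach only: max(15/3, 169/37) = 5 servings → $3.25.
orange + sweet potato with both tight: 1.784 servings and 2.026 servings → $1.79.
orange + carrots with both tight: 2.285 servings and 0.8935 servings → $1.39.
orange + spinach with both targets exact would need a negative amount; discard.
sweet potato + carrots with both targets exact would need a negative amount; discard.
sweet potato + spinach with both tight: 0.9412 servings and 4.059 servings → $3.01.
carrots + spinach with both tight: 0.3609 servings and 4.519 servings → $2.99.
Cheapest feasible corner: $1.39.

$1.39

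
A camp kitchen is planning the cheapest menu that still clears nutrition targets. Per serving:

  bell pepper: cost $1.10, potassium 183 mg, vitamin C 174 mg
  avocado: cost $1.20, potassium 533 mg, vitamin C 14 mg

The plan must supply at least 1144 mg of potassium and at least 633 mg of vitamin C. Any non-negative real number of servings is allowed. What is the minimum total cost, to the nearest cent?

$5.03

At the optimum either one food covers both requirements or two foods hit both targets exactly; no other combination can be cheaper.
bell pepper only: max(1144/183, 633/174) = 6.251 servings → $6.88.
avocado only: max(1144/533, 633/14) = 45.21 servings → $54.26.
bell pepper + avocado with both tight: 3.564 servings and 0.9228 servings → $5.03.
So the least-cost plan costs $5.03.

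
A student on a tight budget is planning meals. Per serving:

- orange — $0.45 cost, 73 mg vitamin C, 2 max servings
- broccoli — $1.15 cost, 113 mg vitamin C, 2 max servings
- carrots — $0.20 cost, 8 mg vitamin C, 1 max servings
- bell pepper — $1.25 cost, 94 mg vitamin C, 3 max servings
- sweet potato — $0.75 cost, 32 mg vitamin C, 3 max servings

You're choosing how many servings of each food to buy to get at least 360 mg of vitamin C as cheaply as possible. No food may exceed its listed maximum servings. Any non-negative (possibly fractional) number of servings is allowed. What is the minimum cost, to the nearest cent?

Cost per mg of vitamin C: orange $0.0062, broccoli $0.0102, bell pepper $0.0133, sweet potato $0.0234, carrots $0.0250.
Take 2 servings of orange: +146.0 mg vitamin C for $0.90 (total $0.90, still need 214.0 mg).
Take 1.894 servings of broccoli: +214.0 mg vitamin C for $2.18 (total $3.08, still need 0.0 mg).
Greedy by cheapest-per-mg is optimal for a single linear constraint, so the minimum cost is $3.08.

$3.08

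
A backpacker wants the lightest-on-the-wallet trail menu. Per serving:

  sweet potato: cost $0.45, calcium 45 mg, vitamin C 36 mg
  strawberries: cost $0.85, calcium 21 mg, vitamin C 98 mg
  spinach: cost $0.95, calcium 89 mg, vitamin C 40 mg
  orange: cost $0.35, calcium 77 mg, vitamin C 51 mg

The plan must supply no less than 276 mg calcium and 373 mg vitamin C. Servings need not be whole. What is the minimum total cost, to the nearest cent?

$2.56

Two binding constraints pin down two serving amounts, so the optimal mix uses at most two foods. The candidates are each food alone (scaled to the tighter of calcium/vitamin C) and each pair with both constraints tight.
sweet potato only: max(276/45, 373/36) = 10.36 servings → $4.66.
strawberries only: max(276/21, 373/98) = 13.14 servings → $11.17.
spinach only: max(276/89, 373/40) = 9.325 servings → $8.86.
orange only: max(276/77, 373/51) = 7.314 servings → $2.56.
sweet potato + strawberries with both tight: 5.259 servings and 1.874 servings → $3.96.
sweet potato + spinach with both targets exact would need a negative amount; discard.
sweet potato + orange with both targets exact would need a negative amount; discard.
strawberries + spinach with both tight: 2.811 servings and 2.438 servings → $4.71.
strawberries + orange with both tight: 2.262 servings and 2.968 servings → $2.96.
spinach + orange: the both-tight solution has a negative serving — not a feasible corner.
So the least-cost plan costs $2.56.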